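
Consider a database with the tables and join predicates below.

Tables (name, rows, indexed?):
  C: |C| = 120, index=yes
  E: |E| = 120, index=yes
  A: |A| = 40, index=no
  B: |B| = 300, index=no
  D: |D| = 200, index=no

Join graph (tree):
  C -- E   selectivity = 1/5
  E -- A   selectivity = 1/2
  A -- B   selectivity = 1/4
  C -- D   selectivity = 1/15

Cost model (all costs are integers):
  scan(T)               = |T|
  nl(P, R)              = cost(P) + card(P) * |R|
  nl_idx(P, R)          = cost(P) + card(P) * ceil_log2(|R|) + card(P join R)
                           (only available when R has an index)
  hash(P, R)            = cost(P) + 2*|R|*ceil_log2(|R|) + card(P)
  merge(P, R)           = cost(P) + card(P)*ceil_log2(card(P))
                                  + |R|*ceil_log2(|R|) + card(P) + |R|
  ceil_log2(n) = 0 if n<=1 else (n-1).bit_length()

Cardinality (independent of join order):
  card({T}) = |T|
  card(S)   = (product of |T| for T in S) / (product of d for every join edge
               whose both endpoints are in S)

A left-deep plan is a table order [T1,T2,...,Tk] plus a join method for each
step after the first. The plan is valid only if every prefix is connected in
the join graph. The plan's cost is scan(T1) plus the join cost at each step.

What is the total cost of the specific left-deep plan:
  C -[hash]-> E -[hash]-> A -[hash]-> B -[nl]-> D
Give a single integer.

step 1: scan C: cost=120, card=120
step 2: join E via hash
    card(P join E) = 120*120/(5) = 2880
    cost = 120 + 2*120*7 + 120 = 1920
step 3: join A via hash
    card(P join A) = 2880*40/(2) = 57600
    cost = 1920 + 2*40*6 + 2880 = 5280
step 4: join B via hash
    card(P join B) = 57600*300/(4) = 4320000
    cost = 5280 + 2*300*9 + 57600 = 68280
step 5: join D via nl
    card(P join D) = 4320000*200/(15) = 57600000
    cost = 68280 + 4320000*200 = 864068280

864068280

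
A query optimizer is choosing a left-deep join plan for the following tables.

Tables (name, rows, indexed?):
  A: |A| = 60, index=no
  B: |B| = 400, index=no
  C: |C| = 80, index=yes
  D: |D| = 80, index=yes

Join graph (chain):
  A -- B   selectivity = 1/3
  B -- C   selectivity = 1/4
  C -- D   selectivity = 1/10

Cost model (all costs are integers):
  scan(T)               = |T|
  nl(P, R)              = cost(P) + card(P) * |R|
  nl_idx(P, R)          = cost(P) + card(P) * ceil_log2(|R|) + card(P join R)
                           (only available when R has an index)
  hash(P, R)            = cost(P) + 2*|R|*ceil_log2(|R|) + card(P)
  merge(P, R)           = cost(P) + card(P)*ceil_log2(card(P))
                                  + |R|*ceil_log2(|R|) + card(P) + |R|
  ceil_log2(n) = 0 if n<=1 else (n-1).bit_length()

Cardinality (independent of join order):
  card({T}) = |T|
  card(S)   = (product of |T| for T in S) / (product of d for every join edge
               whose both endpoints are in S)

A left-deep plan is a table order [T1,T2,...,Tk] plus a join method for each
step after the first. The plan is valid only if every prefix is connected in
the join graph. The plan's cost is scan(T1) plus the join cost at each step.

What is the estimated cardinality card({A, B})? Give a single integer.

8000

Tables in S: A(60), B(400)
Edges inside S: A-B(d=3)
numerator = 60 * 400 = 24000
denominator = 3 = 3
card(S) = 24000 / 3 = 8000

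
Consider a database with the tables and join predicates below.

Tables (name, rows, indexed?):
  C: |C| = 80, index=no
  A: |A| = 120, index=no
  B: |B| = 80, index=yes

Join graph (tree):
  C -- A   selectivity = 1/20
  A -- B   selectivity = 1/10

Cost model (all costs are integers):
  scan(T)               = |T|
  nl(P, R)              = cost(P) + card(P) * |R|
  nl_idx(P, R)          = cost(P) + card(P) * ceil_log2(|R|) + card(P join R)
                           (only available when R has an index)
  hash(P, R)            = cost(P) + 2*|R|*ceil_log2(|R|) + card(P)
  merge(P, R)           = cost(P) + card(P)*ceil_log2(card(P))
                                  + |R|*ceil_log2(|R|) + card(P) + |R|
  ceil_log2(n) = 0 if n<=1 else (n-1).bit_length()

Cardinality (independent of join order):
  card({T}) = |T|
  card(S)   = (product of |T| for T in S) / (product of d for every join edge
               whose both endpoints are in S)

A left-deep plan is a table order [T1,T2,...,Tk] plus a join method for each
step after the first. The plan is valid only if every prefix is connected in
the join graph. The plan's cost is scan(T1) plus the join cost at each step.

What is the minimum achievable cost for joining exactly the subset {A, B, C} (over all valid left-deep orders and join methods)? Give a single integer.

Selinger DP over subsets of {A,B,C}:
  {C}: scan cost=80, card=80
  {A}: scan cost=120, card=120
  {B}: scan cost=80, card=80
  {AC}: card=480; try (C,hash)→1360, (A,merge)→1680, (C,merge)→1720, (A,hash)→1840, (A,nl)→9680, (C,nl)→9720; best=1360 via (C,hash)
  {AB}: card=960; try (B,hash)→1360, (A,merge)→1680, (B,merge)→1720, (A,hash)→1840, (B,nl_idx)→1920, (A,nl)→9680 …(+1); best=1360 via (B,hash)
  {ABC}: card=3840; try (B,hash)→2960, (C,hash)→3440, (B,merge)→6800, (B,nl_idx)→8560, (C,merge)→12560, (B,nl)→39760 …(+1); best=2960 via (B,hash)

2960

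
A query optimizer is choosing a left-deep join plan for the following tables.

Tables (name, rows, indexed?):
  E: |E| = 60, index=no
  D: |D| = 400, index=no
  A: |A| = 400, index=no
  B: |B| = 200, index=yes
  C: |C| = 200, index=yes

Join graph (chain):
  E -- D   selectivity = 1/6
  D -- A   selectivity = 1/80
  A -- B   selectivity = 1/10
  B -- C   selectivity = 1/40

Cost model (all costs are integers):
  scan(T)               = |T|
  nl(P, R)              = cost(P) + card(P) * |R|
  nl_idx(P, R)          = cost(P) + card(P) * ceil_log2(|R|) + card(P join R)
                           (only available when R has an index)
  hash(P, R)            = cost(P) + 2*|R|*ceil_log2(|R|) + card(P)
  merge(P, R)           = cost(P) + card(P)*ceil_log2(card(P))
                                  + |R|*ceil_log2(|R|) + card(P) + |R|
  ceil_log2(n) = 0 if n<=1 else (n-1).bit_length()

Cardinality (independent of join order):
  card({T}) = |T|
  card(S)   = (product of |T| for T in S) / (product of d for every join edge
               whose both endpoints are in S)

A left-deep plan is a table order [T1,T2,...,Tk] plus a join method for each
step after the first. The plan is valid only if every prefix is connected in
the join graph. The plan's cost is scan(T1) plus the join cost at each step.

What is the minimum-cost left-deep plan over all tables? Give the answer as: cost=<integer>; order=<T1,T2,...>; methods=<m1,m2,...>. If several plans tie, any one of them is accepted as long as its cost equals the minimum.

Selinger DP (subsets sized 1..n):
  {E}: scan cost=60, card=60
  {D}: scan cost=400, card=400
  {A}: scan cost=400, card=400
  {B}: scan cost=200, card=200
  {C}: scan cost=200, card=200
  {DE}: card=4000; try (E,hash)→1520, (D,merge)→4480, (E,merge)→4820, (D,hash)→7320, (D,nl)→24060, (E,nl)→24400; best=1520 via (E,hash)
  {AD}: card=2000; try (D,hash)→8000, (A,hash)→8000, (D,merge)→8400, (A,merge)→8400, (D,nl)→160400, (A,nl)→160400; best=8000 via (D,hash)
  {AB}: card=8000; try (B,hash)→4000, (A,merge)→6000, (B,merge)→6200, (A,hash)→7600, (B,nl_idx)→11600, (A,nl)→80200 …(+1); best=4000 via (B,hash)
  {BC}: card=1000; try (C,nl_idx)→2800, (B,nl_idx)→2800, (C,hash)→3600, (B,hash)→3600, (C,merge)→3800, (B,merge)→3800 …(+2); best=2800 via (C,nl_idx)
  {ADE}: card=20000; try (E,hash)→10720, (A,hash)→12720, (E,merge)→32420, (A,merge)→57520, (E,nl)→128000, (A,nl)→1601520; best=10720 via (E,hash)
  {ABD}: card=40000; try (B,hash)→13200, (D,hash)→19200, (B,merge)→33800, (B,nl_idx)→64000, (D,merge)→120000, (B,nl)→408000 …(+1); best=13200 via (B,hash)
  {ABC}: card=40000; try (A,hash)→11000, (C,hash)→15200, (A,merge)→17800, (C,nl_idx)→108000, (C,merge)→117800, (A,nl)→402800 …(+1); best=11000 via (A,hash)
  {ABDE}: card=400000; try (B,hash)→33920, (E,hash)→53920, (B,merge)→332520, (B,nl_idx)→570720, (E,merge)→693620, (E,nl)→2413200 …(+1); best=33920 via (B,hash)
  {ABCD}: card=200000; try (C,hash)→56400, (D,hash)→58200, (C,nl_idx)→533200, (D,merge)→695000, (C,merge)→695000, (C,nl)→8013200 …(+1); best=56400 via (C,hash)
  {ABCDE}: card=2000000; try (E,hash)→257120, (C,hash)→437120, (E,merge)→3856820, (C,nl_idx)→5233920, (C,merge)→8035720, (E,nl)→12056400 …(+1); best=257120 via (E,hash)

cost=257120; order=A,D,B,C,E; methods=hash,hash,hash,hash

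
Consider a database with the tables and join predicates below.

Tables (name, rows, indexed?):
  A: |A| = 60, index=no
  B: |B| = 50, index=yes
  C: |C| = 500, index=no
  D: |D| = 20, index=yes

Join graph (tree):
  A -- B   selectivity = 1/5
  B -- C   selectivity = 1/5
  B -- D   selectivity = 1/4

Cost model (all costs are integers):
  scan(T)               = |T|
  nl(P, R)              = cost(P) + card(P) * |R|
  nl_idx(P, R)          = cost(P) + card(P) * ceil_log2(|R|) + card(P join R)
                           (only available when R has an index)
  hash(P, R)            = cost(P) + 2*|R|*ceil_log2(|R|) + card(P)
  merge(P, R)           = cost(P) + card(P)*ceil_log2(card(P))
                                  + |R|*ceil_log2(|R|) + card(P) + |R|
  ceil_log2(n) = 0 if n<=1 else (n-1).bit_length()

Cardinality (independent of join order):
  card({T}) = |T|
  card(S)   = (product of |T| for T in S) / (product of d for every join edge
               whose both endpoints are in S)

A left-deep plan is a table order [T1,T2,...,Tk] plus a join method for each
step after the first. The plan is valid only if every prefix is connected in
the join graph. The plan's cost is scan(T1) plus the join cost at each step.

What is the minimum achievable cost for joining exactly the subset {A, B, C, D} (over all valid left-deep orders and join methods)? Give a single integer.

13270

Selinger DP over subsets of {A,B,C,D}:
  {A}: scan cost=60, card=60
  {B}: scan cost=50, card=50
  {C}: scan cost=500, card=500
  {D}: scan cost=20, card=20
  {AB}: card=600; try (B,hash)→720, (A,hash)→820, (A,merge)→820, (B,merge)→830, (B,nl_idx)→1020, (A,nl)→3050 …(+1); best=720 via (B,hash)
  {BC}: card=5000; try (B,hash)→1600, (C,merge)→5400, (B,merge)→5850, (B,nl_idx)→8500, (C,hash)→9100, (C,nl)→25050 …(+1); best=1600 via (B,hash)
  {BD}: card=250; try (D,hash)→300, (B,nl_idx)→390, (B,merge)→490, (D,merge)→520, (D,nl_idx)→550, (B,hash)→640 …(+2); best=300 via (D,hash)
  {ABC}: card=60000; try (A,hash)→7320, (C,hash)→10320, (C,merge)→12320, (A,merge)→72020, (C,nl)→300720, (A,nl)→301600; best=7320 via (A,hash)
  {ABD}: card=3000; try (A,hash)→1270, (D,hash)→1520, (A,merge)→2970, (D,nl_idx)→6720, (D,merge)→7440, (D,nl)→12720 …(+1); best=1270 via (A,hash)
  {BCD}: card=25000; try (D,hash)→6800, (C,merge)→7550, (C,hash)→9550, (D,nl_idx)→51600, (D,merge)→71720, (D,nl)→101600 …(+1); best=6800 via (D,hash)
  {ABCD}: card=300000; try (C,hash)→13270, (A,hash)→32520, (C,merge)→45270, (D,hash)→67520, (A,merge)→407220, (D,nl_idx)→607320 …(+4); best=13270 via (C,hash)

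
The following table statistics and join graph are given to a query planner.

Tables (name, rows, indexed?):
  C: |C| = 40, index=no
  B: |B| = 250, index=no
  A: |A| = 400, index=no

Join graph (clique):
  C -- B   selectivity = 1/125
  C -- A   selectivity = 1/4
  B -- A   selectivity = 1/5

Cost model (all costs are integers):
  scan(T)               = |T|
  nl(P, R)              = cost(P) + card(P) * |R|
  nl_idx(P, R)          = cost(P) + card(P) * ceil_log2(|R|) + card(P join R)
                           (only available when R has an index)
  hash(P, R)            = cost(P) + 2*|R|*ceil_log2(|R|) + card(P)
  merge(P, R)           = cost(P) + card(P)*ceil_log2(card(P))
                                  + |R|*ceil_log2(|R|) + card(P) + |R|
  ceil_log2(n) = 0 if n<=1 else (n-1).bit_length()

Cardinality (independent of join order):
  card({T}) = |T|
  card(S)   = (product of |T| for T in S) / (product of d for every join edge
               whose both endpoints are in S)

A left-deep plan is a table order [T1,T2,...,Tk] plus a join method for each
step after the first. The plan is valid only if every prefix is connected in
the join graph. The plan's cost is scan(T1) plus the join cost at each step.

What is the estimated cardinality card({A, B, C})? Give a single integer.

1600

Tables in S: A(400), B(250), C(40)
Edges inside S: C-B(d=125), C-A(d=4), B-A(d=5)
numerator = 400 * 250 * 40 = 4000000
denominator = 125 * 4 * 5 = 2500
card(S) = 4000000 / 2500 = 1600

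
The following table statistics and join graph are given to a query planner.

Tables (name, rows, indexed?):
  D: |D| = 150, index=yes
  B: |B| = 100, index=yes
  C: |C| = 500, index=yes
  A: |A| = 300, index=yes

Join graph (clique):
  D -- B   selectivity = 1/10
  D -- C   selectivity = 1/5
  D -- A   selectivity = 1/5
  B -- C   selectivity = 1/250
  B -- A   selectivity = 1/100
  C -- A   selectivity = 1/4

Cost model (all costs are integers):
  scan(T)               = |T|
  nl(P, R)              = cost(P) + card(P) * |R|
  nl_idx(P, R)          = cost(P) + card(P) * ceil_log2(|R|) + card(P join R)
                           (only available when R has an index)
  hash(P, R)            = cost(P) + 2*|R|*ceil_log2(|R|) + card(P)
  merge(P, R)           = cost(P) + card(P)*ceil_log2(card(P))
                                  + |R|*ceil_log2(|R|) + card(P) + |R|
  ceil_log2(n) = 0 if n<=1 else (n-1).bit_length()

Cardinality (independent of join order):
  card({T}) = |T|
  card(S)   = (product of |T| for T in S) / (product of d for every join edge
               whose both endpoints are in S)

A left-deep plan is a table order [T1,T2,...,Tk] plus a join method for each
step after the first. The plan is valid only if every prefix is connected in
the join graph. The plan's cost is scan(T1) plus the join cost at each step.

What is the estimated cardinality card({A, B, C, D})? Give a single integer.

Tables in S: A(300), B(100), C(500), D(150)
Edges inside S: D-B(d=10), D-C(d=5), D-A(d=5), B-C(d=250), B-A(d=100), C-A(d=4)
numerator = 300 * 100 * 500 * 150 = 2250000000
denominator = 10 * 5 * 5 * 250 * 100 * 4 = 25000000
card(S) = 2250000000 / 25000000 = 90

90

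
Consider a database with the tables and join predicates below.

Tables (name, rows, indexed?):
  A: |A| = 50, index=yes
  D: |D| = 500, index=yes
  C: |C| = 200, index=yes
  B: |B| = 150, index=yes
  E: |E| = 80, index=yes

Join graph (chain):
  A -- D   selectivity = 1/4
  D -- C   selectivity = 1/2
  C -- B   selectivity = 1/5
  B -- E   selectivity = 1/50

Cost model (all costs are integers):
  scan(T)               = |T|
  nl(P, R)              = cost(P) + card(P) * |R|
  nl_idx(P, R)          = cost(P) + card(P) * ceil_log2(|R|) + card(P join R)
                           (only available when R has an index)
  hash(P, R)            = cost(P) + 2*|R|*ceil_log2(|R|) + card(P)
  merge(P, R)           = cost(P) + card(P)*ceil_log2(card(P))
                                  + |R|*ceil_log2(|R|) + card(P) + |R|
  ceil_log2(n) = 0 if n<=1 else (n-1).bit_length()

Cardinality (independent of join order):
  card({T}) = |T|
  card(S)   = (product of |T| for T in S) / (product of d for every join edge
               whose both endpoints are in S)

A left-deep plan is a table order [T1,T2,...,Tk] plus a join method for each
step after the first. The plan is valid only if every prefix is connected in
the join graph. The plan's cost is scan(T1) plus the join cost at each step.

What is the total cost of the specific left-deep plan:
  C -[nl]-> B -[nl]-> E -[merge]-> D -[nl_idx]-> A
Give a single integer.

45059200

step 1: scan C: cost=200, card=200
step 2: join B via nl
    card(P join B) = 200*150/(5) = 6000
    cost = 200 + 200*150 = 30200
step 3: join E via nl
    card(P join E) = 6000*80/(50) = 9600
    cost = 30200 + 6000*80 = 510200
step 4: join D via merge
    card(P join D) = 9600*500/(2) = 2400000
    cost = 510200 + 9600*14 + 500*9 + 9600 + 500 = 659200
step 5: join A via nl_idx
    card(P join A) = 2400000*50/(4) = 30000000
    cost = 659200 + 2400000*6 + 30000000 = 45059200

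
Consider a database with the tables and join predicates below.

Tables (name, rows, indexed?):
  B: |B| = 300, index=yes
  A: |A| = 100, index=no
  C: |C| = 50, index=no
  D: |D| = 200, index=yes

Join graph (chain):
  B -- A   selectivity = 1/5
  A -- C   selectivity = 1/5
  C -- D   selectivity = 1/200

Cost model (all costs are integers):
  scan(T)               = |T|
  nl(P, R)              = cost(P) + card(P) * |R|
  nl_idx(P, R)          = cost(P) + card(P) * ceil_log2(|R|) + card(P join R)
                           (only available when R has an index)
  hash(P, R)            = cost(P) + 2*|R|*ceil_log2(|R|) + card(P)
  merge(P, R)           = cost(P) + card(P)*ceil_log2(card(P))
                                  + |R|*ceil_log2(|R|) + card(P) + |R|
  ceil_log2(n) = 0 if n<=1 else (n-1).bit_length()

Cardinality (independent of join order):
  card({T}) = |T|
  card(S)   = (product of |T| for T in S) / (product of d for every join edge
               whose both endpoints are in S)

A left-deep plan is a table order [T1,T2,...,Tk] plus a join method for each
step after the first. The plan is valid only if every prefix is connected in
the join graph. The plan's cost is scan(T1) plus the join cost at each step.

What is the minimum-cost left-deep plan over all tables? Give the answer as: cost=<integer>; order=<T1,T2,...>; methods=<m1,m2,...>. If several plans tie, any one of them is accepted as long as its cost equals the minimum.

cost=8050; order=C,D,A,B; methods=nl_idx,merge,hash

Selinger DP (subsets sized 1..n):
  {B}: scan cost=300, card=300
  {A}: scan cost=100, card=100
  {C}: scan cost=50, card=50
  {D}: scan cost=200, card=200
  {AB}: card=6000; try (A,hash)→2000, (B,merge)→3900, (A,merge)→4100, (B,hash)→5600, (B,nl_idx)→7000, (B,nl)→30100 …(+1); best=2000 via (A,hash)
  {AC}: card=1000; try (C,hash)→800, (A,merge)→1200, (C,merge)→1250, (A,hash)→1500, (A,nl)→5050, (C,nl)→5100; best=800 via (C,hash)
  {CD}: card=50; try (D,nl_idx)→500, (C,hash)→1000, (D,merge)→2200, (C,merge)→2350, (D,hash)→3300, (D,nl)→10050 …(+1); best=500 via (D,nl_idx)
  {ABC}: card=60000; try (B,hash)→7200, (C,hash)→8600, (B,merge)→14800, (B,nl_idx)→69800, (C,merge)→86350, (B,nl)→300800 …(+1); best=7200 via (B,hash)
  {ACD}: card=1000; try (A,merge)→1650, (A,hash)→1950, (D,hash)→5000, (A,nl)→5500, (D,nl_idx)→9800, (D,merge)→13600 …(+1); best=1650 via (A,merge)
  {ABCD}: card=60000; try (B,hash)→8050, (B,merge)→15650, (D,hash)→70400, (B,nl_idx)→70650, (B,nl)→301650, (D,nl_idx)→547200 …(+2); best=8050 via (B,hash)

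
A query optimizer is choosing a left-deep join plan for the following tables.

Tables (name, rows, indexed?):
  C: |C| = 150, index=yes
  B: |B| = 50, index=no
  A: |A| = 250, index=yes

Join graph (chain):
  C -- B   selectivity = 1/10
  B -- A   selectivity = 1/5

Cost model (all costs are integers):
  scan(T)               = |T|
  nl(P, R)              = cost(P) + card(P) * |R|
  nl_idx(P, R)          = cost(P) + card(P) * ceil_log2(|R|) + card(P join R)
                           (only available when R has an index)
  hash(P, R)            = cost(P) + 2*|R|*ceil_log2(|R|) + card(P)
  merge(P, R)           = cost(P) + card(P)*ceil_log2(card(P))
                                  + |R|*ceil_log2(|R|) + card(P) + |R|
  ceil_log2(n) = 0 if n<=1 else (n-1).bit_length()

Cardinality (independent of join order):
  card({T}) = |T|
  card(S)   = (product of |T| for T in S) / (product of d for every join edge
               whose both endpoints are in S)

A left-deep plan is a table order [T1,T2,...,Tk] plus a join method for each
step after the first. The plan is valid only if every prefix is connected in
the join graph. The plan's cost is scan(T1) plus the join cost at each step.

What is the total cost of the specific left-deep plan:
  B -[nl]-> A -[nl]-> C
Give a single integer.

387550

step 1: scan B: cost=50, card=50
step 2: join A via nl
    card(P join A) = 50*250/(5) = 2500
    cost = 50 + 50*250 = 12550
step 3: join C via nl
    card(P join C) = 2500*150/(10) = 37500
    cost = 12550 + 2500*150 = 387550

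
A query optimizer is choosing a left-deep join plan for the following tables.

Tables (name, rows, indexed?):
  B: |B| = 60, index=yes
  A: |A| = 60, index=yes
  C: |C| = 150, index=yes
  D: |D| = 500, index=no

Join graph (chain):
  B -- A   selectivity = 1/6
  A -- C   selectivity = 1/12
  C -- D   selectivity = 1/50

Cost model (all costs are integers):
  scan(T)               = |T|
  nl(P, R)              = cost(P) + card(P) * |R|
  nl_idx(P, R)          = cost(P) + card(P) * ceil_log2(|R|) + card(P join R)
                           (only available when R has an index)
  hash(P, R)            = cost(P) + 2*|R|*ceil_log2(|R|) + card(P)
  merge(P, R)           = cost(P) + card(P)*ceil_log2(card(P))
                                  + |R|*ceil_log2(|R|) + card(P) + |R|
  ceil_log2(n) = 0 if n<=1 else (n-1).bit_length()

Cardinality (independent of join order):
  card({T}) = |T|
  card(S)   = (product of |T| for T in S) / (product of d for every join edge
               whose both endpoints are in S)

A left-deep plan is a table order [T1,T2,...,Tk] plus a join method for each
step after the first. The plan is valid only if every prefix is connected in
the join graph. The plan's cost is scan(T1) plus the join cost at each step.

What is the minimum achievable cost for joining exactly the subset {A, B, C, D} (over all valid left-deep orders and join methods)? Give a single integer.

13840

Selinger DP over subsets of {A,B,C,D}:
  {B}: scan cost=60, card=60
  {A}: scan cost=60, card=60
  {C}: scan cost=150, card=150
  {D}: scan cost=500, card=500
  {AB}: card=600; try (B,hash)→840, (A,hash)→840, (B,merge)→900, (A,merge)→900, (B,nl_idx)→1020, (A,nl_idx)→1020 …(+2); best=840 via (B,hash)
  {AC}: card=750; try (A,hash)→1020, (C,nl_idx)→1290, (A,nl_idx)→1800, (C,merge)→1830, (A,merge)→1920, (C,hash)→2520 …(+2); best=1020 via (A,hash)
  {CD}: card=1500; try (C,hash)→3400, (C,nl_idx)→6000, (D,merge)→6500, (C,merge)→6850, (D,hash)→9300, (D,nl)→75150 …(+1); best=3400 via (C,hash)
  {ABC}: card=7500; try (B,hash)→2490, (C,hash)→3840, (C,merge)→8790, (B,merge)→9690, (B,nl_idx)→13020, (C,nl_idx)→13140 …(+2); best=2490 via (B,hash)
  {ACD}: card=7500; try (A,hash)→5620, (D,hash)→10770, (D,merge)→14270, (A,nl_idx)→19900, (A,merge)→21820, (A,nl)→93400 …(+1); best=5620 via (A,hash)
  {ABCD}: card=75000; try (B,hash)→13840, (D,hash)→18990, (B,merge)→111040, (D,merge)→112490, (B,nl_idx)→125620, (B,nl)→455620 …(+1); best=13840 via (B,hash)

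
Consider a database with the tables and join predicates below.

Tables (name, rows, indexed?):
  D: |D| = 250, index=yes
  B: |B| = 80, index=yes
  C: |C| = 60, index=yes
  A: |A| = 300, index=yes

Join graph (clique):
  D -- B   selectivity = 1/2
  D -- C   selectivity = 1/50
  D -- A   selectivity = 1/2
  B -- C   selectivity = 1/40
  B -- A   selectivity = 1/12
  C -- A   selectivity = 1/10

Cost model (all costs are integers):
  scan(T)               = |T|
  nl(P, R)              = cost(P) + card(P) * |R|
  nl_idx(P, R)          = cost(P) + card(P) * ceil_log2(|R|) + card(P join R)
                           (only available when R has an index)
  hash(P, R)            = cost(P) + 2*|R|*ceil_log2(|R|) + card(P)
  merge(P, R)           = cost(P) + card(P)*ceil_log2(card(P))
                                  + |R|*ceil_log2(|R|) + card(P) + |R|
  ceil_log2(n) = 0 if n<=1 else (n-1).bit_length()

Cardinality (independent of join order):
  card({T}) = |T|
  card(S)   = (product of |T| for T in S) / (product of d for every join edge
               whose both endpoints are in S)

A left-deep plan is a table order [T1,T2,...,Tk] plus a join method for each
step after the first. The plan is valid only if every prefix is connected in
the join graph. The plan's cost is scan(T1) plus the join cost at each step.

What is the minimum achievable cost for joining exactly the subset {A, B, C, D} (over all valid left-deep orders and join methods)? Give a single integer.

4755

Selinger DP over subsets of {A,B,C,D}:
  {D}: scan cost=250, card=250
  {B}: scan cost=80, card=80
  {C}: scan cost=60, card=60
  {A}: scan cost=300, card=300
  {BD}: card=10000; try (B,hash)→1620, (D,merge)→2970, (B,merge)→3140, (D,hash)→4160, (D,nl_idx)→10720, (B,nl_idx)→12000 …(+2); best=1620 via (B,hash)
  {CD}: card=300; try (D,nl_idx)→840, (C,hash)→1220, (C,nl_idx)→2050, (D,merge)→2730, (C,merge)→2920, (D,hash)→4120 …(+2); best=840 via (D,nl_idx)
  {AD}: card=37500; try (D,hash)→4600, (A,merge)→5500, (D,merge)→5550, (A,hash)→5900, (A,nl_idx)→40000, (D,nl_idx)→40200 …(+2); best=4600 via (D,hash)
  {BC}: card=120; try (B,nl_idx)→600, (C,nl_idx)→680, (C,hash)→880, (B,merge)→1120, (C,merge)→1140, (B,hash)→1240 …(+2); best=600 via (B,nl_idx)
  {AB}: card=2000; try (B,hash)→1720, (A,nl_idx)→2800, (A,merge)→3720, (B,merge)→3940, (B,nl_idx)→4400, (A,hash)→5560 …(+2); best=1720 via (B,hash)
  {AC}: card=1800; try (C,hash)→1320, (A,nl_idx)→2400, (A,merge)→3480, (C,merge)→3720, (C,nl_idx)→3900, (A,hash)→5520 …(+2); best=1320 via (C,hash)
  {BCD}: card=300; try (D,nl_idx)→1860, (B,hash)→2260, (B,nl_idx)→3240, (D,merge)→3810, (B,merge)→4480, (D,hash)→4720 …(+6); best=1860 via (D,nl_idx)
  {ABD}: card=125000; try (D,hash)→7720, (A,hash)→17020, (D,merge)→27970, (B,hash)→43220, (D,nl_idx)→142720, (A,merge)→154620 …(+6); best=7720 via (D,hash)
  {ACD}: card=4500; try (A,hash)→6540, (A,merge)→6840, (D,hash)→7120, (A,nl_idx)→8040, (D,nl_idx)→20220, (D,merge)→25170 …(+6); best=6540 via (A,hash)
  {ABC}: card=300; try (A,nl_idx)→1980, (B,hash)→4240, (C,hash)→4440, (A,merge)→4560, (A,hash)→6120, (C,nl_idx)→14020 …(+6); best=1980 via (A,nl_idx)
  {ABCD}: card=375; try (D,nl_idx)→4755, (A,nl_idx)→4935, (D,hash)→6280, (D,merge)→7230, (A,hash)→7560, (A,merge)→7860 …(+10); best=4755 via (D,nl_idx)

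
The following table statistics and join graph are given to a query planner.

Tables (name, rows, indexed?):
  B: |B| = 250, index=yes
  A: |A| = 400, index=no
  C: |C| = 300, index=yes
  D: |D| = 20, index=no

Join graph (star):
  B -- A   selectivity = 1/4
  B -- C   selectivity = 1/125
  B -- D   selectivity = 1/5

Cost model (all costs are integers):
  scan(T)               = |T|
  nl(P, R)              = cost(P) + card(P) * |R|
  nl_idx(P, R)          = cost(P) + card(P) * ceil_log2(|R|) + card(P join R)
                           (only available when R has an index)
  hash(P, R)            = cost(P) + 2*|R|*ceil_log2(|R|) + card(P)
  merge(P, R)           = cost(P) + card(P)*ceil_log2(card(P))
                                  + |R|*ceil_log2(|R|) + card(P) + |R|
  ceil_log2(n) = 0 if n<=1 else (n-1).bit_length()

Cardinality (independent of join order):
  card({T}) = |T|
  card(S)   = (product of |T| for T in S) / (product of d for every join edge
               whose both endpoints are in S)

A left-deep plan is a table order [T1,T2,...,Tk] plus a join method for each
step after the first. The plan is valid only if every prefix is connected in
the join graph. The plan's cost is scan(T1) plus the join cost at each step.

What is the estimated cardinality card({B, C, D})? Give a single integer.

2400

Tables in S: B(250), C(300), D(20)
Edges inside S: B-C(d=125), B-D(d=5)
numerator = 250 * 300 * 20 = 1500000
denominator = 125 * 5 = 625
card(S) = 1500000 / 625 = 2400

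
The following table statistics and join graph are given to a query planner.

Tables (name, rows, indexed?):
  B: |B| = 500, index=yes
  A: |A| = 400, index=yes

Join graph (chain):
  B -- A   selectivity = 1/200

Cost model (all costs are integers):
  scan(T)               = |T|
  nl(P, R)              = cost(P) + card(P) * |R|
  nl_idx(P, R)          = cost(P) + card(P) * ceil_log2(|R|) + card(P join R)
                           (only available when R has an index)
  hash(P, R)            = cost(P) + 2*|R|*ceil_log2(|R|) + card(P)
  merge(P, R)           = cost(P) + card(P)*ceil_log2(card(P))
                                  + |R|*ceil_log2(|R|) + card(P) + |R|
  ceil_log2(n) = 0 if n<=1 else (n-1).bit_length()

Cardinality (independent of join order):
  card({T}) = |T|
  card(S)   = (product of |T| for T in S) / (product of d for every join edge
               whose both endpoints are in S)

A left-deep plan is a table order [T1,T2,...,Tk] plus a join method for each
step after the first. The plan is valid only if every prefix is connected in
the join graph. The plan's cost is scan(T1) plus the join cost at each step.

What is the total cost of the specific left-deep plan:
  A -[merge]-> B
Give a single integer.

9400

step 1: scan A: cost=400, card=400
step 2: join B via merge
    card(P join B) = 400*500/(200) = 1000
    cost = 400 + 400*9 + 500*9 + 400 + 500 = 9400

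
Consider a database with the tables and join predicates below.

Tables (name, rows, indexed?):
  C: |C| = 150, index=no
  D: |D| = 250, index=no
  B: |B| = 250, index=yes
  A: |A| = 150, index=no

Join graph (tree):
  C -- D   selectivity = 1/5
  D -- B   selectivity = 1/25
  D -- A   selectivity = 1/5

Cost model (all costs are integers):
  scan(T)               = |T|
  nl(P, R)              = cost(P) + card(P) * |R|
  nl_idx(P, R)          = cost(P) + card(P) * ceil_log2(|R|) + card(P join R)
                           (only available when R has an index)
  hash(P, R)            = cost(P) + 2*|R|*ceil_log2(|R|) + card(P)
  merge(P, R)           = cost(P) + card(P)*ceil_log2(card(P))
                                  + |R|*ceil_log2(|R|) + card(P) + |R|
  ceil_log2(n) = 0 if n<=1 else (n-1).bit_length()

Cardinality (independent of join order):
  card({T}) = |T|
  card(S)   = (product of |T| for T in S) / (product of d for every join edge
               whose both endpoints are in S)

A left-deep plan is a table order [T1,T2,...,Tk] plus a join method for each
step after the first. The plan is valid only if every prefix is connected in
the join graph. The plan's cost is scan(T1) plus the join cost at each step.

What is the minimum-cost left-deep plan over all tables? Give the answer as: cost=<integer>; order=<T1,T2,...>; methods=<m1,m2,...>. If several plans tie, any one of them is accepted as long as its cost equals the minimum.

cost=86800; order=B,D,A,C; methods=hash,hash,hash

Selinger DP (subsets sized 1..n):
  {C}: scan cost=150, card=150
  {D}: scan cost=250, card=250
  {B}: scan cost=250, card=250
  {A}: scan cost=150, card=150
  {CD}: card=7500; try (C,hash)→2900, (D,merge)→3750, (C,merge)→3850, (D,hash)→4300, (D,nl)→37650, (C,nl)→37750; best=2900 via (C,hash)
  {BD}: card=2500; try (D,hash)→4500, (B,hash)→4500, (D,merge)→4750, (B,merge)→4750, (B,nl_idx)→4750, (D,nl)→62750 …(+1); best=4500 via (D,hash)
  {AD}: card=7500; try (A,hash)→2900, (D,merge)→3750, (A,merge)→3850, (D,hash)→4300, (D,nl)→37650, (A,nl)→37750; best=2900 via (A,hash)
  {BCD}: card=75000; try (C,hash)→9400, (B,hash)→14400, (C,merge)→38350, (B,merge)→110150, (B,nl_idx)→137900, (C,nl)→379500 …(+1); best=9400 via (C,hash)
  {ACD}: card=225000; try (C,hash)→12800, (A,hash)→12800, (C,merge)→109250, (A,merge)→109250, (C,nl)→1127900, (A,nl)→1127900; best=12800 via (C,hash)
  {ABD}: card=75000; try (A,hash)→9400, (B,hash)→14400, (A,merge)→38350, (B,merge)→110150, (B,nl_idx)→137900, (A,nl)→379500 …(+1); best=9400 via (A,hash)
  {ABCD}: card=2250000; try (C,hash)→86800, (A,hash)→86800, (B,hash)→241800, (C,merge)→1360750, (A,merge)→1360750, (B,nl_idx)→4062800 …(+4); best=86800 via (C,hash)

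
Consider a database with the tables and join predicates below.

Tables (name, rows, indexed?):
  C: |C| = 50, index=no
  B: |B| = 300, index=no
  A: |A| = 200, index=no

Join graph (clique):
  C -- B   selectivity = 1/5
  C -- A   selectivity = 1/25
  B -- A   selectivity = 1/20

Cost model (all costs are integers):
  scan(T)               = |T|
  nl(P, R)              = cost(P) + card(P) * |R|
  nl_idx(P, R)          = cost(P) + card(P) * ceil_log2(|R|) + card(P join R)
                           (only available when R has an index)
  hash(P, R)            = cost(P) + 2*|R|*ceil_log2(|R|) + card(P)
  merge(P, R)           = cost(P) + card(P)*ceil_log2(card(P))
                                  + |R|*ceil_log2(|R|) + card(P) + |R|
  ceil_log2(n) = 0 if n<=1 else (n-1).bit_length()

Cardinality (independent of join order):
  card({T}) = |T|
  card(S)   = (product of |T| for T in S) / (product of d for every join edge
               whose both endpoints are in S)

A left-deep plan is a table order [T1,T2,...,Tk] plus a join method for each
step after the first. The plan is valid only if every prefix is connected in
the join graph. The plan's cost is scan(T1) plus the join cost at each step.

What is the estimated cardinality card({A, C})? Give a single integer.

400

Tables in S: A(200), C(50)
Edges inside S: C-A(d=25)
numerator = 200 * 50 = 10000
denominator = 25 = 25
card(S) = 10000 / 25 = 400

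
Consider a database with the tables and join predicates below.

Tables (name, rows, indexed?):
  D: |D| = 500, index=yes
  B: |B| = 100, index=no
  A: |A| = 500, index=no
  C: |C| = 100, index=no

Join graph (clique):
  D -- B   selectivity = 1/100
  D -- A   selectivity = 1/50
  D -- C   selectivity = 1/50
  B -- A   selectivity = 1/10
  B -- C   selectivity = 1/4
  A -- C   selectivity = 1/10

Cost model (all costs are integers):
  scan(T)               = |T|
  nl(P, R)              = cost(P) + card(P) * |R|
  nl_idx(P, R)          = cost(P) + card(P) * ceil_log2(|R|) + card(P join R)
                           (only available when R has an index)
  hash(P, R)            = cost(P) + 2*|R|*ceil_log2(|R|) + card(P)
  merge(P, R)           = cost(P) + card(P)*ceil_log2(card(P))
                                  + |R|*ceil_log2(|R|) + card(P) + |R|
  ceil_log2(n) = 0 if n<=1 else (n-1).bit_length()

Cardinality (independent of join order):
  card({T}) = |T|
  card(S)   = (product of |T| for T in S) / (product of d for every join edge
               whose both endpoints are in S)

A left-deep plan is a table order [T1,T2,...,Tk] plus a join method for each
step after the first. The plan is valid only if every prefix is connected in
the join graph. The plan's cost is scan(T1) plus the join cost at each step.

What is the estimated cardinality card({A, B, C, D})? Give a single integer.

Tables in S: A(500), B(100), C(100), D(500)
Edges inside S: D-B(d=100), D-A(d=50), D-C(d=50), B-A(d=10), B-C(d=4), A-C(d=10)
numerator = 500 * 100 * 100 * 500 = 2500000000
denominator = 100 * 50 * 50 * 10 * 4 * 10 = 100000000
card(S) = 2500000000 / 100000000 = 25

25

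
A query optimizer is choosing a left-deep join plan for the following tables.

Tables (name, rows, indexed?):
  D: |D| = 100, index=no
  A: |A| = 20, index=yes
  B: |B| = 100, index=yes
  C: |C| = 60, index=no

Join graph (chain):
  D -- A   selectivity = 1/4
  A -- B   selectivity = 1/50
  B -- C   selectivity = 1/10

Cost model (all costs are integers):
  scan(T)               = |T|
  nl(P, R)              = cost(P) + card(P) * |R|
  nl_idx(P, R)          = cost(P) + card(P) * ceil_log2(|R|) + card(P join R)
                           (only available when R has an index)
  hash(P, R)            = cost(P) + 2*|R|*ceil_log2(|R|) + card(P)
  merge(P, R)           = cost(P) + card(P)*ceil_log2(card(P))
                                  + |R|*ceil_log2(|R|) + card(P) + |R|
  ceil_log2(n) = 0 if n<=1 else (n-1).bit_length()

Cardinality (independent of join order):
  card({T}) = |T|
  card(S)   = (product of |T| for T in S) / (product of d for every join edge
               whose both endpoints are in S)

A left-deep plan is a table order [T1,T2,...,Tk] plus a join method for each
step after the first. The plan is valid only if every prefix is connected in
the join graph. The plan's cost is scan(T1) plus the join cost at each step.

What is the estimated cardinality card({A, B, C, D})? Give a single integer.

6000

Tables in S: A(20), B(100), C(60), D(100)
Edges inside S: D-A(d=4), A-B(d=50), B-C(d=10)
numerator = 20 * 100 * 60 * 100 = 12000000
denominator = 4 * 50 * 10 = 2000
card(S) = 12000000 / 2000 = 6000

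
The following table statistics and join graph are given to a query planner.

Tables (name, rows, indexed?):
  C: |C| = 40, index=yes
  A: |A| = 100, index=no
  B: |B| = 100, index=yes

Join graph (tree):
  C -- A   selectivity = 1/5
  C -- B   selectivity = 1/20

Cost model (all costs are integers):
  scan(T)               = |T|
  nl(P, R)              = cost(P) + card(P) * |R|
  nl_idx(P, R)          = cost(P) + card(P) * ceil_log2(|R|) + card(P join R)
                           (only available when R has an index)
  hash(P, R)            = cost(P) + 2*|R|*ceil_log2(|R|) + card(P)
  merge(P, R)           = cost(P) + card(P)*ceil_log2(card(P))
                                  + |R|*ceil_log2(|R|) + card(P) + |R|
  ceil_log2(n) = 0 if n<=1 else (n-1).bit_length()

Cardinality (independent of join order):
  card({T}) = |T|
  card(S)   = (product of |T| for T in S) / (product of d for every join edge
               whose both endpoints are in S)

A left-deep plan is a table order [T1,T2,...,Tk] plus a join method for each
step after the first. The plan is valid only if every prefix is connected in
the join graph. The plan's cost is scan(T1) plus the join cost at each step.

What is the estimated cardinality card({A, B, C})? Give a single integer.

Tables in S: A(100), B(100), C(40)
Edges inside S: C-A(d=5), C-B(d=20)
numerator = 100 * 100 * 40 = 400000
denominator = 5 * 20 = 100
card(S) = 400000 / 100 = 4000

4000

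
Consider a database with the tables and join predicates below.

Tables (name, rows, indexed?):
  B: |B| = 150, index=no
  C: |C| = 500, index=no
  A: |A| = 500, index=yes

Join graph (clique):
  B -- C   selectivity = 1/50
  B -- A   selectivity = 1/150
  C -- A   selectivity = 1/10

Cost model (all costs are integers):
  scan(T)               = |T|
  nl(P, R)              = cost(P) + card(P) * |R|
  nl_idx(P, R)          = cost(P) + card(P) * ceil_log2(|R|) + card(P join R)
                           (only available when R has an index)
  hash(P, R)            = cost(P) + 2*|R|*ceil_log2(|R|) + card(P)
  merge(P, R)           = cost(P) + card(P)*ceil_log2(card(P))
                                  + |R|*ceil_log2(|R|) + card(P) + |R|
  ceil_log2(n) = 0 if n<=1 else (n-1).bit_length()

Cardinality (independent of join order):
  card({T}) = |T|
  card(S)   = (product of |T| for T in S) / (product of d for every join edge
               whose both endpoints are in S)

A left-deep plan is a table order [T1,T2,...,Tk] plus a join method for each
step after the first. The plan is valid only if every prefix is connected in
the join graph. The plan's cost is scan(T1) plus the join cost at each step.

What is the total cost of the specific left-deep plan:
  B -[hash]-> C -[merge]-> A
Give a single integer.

32300

step 1: scan B: cost=150, card=150
step 2: join C via hash
    card(P join C) = 150*500/(50) = 1500
    cost = 150 + 2*500*9 + 150 = 9300
step 3: join A via merge
    card(P join A) = 1500*500/(150*10) = 500
    cost = 9300 + 1500*11 + 500*9 + 1500 + 500 = 32300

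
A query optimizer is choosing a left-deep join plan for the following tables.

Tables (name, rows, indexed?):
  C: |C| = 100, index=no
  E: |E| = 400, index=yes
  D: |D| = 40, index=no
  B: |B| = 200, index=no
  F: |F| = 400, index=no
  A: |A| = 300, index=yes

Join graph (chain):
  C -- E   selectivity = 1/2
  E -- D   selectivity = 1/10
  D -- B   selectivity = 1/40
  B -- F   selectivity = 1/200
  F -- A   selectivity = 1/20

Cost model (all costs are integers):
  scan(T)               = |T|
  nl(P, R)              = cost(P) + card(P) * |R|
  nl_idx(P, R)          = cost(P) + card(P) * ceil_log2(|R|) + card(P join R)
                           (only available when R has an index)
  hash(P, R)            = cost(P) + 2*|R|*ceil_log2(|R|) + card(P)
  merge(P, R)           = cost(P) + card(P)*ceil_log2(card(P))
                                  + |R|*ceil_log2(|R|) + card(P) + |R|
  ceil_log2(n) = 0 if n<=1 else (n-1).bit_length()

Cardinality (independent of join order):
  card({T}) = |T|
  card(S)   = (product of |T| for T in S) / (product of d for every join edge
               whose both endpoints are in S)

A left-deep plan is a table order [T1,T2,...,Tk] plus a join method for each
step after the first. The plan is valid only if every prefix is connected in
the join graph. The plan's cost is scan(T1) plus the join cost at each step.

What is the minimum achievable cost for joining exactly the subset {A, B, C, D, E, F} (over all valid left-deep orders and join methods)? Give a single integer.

Selinger DP over subsets of {A,B,C,D,E,F}:
  {C}: scan cost=100, card=100
  {E}: scan cost=400, card=400
  {D}: scan cost=40, card=40
  {B}: scan cost=200, card=200
  {F}: scan cost=400, card=400
  {A}: scan cost=300, card=300
  {CE}: card=20000; try (C,hash)→2200, (E,merge)→4900, (C,merge)→5200, (E,hash)→7400, (E,nl_idx)→21000, (E,nl)→40100 …(+1); best=2200 via (C,hash)
  {DE}: card=1600; try (D,hash)→1280, (E,nl_idx)→2000, (E,merge)→4320, (D,merge)→4680, (E,hash)→7280, (E,nl)→16040 …(+1); best=1280 via (D,hash)
  {BD}: card=200; try (D,hash)→880, (B,merge)→2120, (D,merge)→2280, (B,hash)→3280, (B,nl)→8040, (D,nl)→8200; best=880 via (D,hash)
  {BF}: card=400; try (B,hash)→4000, (F,merge)→6000, (B,merge)→6200, (F,hash)→7600, (F,nl)→80200, (B,nl)→80400; best=4000 via (B,hash)
  {AF}: card=6000; try (A,hash)→6200, (F,merge)→7300, (A,merge)→7400, (F,hash)→7800, (A,nl_idx)→10000, (F,nl)→120300 …(+1); best=6200 via (A,hash)
  {CDE}: card=80000; try (C,hash)→4280, (C,merge)→21280, (D,hash)→22680, (C,nl)→161280, (D,merge)→322480, (D,nl)→802200; best=4280 via (C,hash)
  {BDE}: card=8000; try (B,hash)→6080, (E,merge)→6680, (E,hash)→8280, (E,nl_idx)→10680, (B,merge)→22280, (E,nl)→80880 …(+1); best=6080 via (B,hash)
  {BDF}: card=400; try (D,hash)→4880, (F,merge)→6680, (F,hash)→8280, (D,merge)→8280, (D,nl)→20000, (F,nl)→80880; best=4880 via (D,hash)
  {ABF}: card=6000; try (A,hash)→9800, (A,merge)→11000, (A,nl_idx)→13600, (B,hash)→15400, (B,merge)→92000, (A,nl)→124000 …(+1); best=9800 via (A,hash)
  {BCDE}: card=400000; try (C,hash)→15480, (B,hash)→87480, (C,merge)→118880, (C,nl)→806080, (B,merge)→1446080, (B,nl)→16004280; best=15480 via (C,hash)
  {BDEF}: card=16000; try (E,hash)→12480, (E,merge)→12880, (F,hash)→21280, (E,nl_idx)→24480, (F,merge)→122080, (E,nl)→164880 …(+1); best=12480 via (E,hash)
  {ABDF}: card=6000; try (A,hash)→10680, (A,merge)→11880, (A,nl_idx)→14480, (D,hash)→16280, (D,merge)→94080, (A,nl)→124880 …(+1); best=10680 via (A,hash)
  {BCDEF}: card=800000; try (C,hash)→29880, (C,merge)→253280, (F,hash)→422680, (C,nl)→1612480, (F,merge)→8019480, (F,nl)→160015480; best=29880 via (C,hash)
  {ABDEF}: card=240000; try (E,hash)→23880, (A,hash)→33880, (E,merge)→98680, (A,merge)→255480, (E,nl_idx)→304680, (A,nl_idx)→396480 …(+2); best=23880 via (E,hash)
  {ABCDEF}: card=12000000; try (C,hash)→265280, (A,hash)→835280, (C,merge)→4584680, (A,merge)→16832880, (A,nl_idx)→19229880, (C,nl)→24023880 …(+1); best=265280 via (C,hash)

265280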